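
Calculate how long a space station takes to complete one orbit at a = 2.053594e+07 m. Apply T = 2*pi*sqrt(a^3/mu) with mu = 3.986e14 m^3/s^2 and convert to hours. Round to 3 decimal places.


Step 1: a^3 / mu = 8.660516e+21 / 3.986e14 = 2.172734e+07
Step 2: sqrt(2.172734e+07) = 4661.259 s
Step 3: T = 2*pi * 4661.259 = 29287.55 s
Step 4: T in hours = 29287.55 / 3600 = 8.135 hours

8.135


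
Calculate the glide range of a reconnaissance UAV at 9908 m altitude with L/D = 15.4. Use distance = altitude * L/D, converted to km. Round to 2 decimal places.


Step 1: Glide distance = altitude * L/D = 9908 * 15.4 = 152583.2 m
Step 2: Convert to km: 152583.2 / 1000 = 152.58 km

152.58


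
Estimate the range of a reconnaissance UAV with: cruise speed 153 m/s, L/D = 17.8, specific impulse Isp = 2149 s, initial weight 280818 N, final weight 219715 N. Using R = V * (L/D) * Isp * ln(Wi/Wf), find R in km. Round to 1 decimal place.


Step 1: Coefficient = V * (L/D) * Isp = 153 * 17.8 * 2149 = 5852586.6 m
Step 2: Wi/Wf = 280818 / 219715 = 1.278101
Step 3: ln(1.278101) = 0.245376
Step 4: R = 5852586.6 * 0.245376 = 1436081.5 m = 1436.1 km

1436.1


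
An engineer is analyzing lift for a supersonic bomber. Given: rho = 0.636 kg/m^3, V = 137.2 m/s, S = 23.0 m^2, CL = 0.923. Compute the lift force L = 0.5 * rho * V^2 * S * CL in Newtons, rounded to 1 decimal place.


Step 1: Calculate dynamic pressure q = 0.5 * 0.636 * 137.2^2 = 0.5 * 0.636 * 18823.84 = 5985.9811 Pa
Step 2: Multiply by wing area and lift coefficient: L = 5985.9811 * 23.0 * 0.923
Step 3: L = 137677.5658 * 0.923 = 127076.4 N

127076.4


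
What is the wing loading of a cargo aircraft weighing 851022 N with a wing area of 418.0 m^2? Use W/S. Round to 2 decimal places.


Step 1: Wing loading = W / S = 851022 / 418.0
Step 2: Wing loading = 2035.94 N/m^2

2035.94


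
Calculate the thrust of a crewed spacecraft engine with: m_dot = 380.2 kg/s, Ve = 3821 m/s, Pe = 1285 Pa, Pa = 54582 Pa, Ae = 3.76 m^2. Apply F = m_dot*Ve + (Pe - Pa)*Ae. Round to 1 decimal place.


Step 1: Momentum thrust = m_dot * Ve = 380.2 * 3821 = 1452744.2 N
Step 2: Pressure thrust = (Pe - Pa) * Ae = (1285 - 54582) * 3.76 = -200396.72 N
Step 3: Total thrust F = 1452744.2 + -200396.72 = 1252347.5 N

1252347.5


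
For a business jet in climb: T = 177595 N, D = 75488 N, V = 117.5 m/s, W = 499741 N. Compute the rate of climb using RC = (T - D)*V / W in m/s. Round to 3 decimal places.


Step 1: Excess thrust = T - D = 177595 - 75488 = 102107 N
Step 2: Excess power = 102107 * 117.5 = 11997572.5 W
Step 3: RC = 11997572.5 / 499741 = 24.008 m/s

24.008


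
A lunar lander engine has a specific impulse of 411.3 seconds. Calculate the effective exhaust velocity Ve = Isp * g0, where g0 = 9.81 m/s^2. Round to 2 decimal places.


Step 1: Ve = Isp * g0 = 411.3 * 9.81
Step 2: Ve = 4034.85 m/s

4034.85


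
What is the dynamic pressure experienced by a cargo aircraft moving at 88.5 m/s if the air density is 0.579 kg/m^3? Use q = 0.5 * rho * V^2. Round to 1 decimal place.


Step 1: V^2 = 88.5^2 = 7832.25
Step 2: q = 0.5 * 0.579 * 7832.25
Step 3: q = 2267.4 Pa

2267.4


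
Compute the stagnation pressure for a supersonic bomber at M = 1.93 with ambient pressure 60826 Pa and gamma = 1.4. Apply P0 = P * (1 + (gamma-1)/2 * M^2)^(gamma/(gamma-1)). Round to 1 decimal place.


Step 1: (gamma-1)/2 * M^2 = 0.2 * 3.7249 = 0.74498
Step 2: 1 + 0.74498 = 1.74498
Step 3: Exponent gamma/(gamma-1) = 3.5
Step 4: P0 = 60826 * 1.74498^3.5 = 426929.2 Pa

426929.2


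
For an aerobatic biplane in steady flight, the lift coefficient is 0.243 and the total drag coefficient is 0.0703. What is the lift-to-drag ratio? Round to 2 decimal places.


Step 1: L/D = CL / CD = 0.243 / 0.0703
Step 2: L/D = 3.46

3.46


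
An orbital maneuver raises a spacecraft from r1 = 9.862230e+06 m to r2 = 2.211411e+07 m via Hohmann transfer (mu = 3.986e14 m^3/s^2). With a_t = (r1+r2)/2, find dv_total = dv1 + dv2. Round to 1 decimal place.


Step 1: Transfer semi-major axis a_t = (9.862230e+06 + 2.211411e+07) / 2 = 1.598817e+07 m
Step 2: v1 (circular at r1) = sqrt(mu/r1) = 6357.42 m/s
Step 3: v_t1 = sqrt(mu*(2/r1 - 1/a_t)) = 7476.81 m/s
Step 4: dv1 = |7476.81 - 6357.42| = 1119.39 m/s
Step 5: v2 (circular at r2) = 4245.55 m/s, v_t2 = 3334.43 m/s
Step 6: dv2 = |4245.55 - 3334.43| = 911.12 m/s
Step 7: Total delta-v = 1119.39 + 911.12 = 2030.5 m/s

2030.5


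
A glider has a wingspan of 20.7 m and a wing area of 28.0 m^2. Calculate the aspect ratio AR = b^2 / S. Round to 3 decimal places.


Step 1: b^2 = 20.7^2 = 428.49
Step 2: AR = 428.49 / 28.0 = 15.303

15.303


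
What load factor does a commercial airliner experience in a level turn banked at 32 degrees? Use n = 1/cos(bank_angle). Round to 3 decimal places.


Step 1: Convert 32 degrees to radians = 0.558505
Step 2: cos(32 deg) = 0.848048
Step 3: n = 1 / 0.848048 = 1.179

1.179


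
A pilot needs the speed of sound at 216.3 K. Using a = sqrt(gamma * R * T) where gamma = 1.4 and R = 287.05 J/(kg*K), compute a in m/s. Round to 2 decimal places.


Step 1: gamma * R * T = 1.4 * 287.05 * 216.3 = 86924.481
Step 2: a = sqrt(86924.481) = 294.83 m/s

294.83


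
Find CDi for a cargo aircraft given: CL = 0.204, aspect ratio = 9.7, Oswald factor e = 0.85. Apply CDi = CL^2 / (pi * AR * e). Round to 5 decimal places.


Step 1: CL^2 = 0.204^2 = 0.041616
Step 2: pi * AR * e = 3.14159 * 9.7 * 0.85 = 25.902431
Step 3: CDi = 0.041616 / 25.902431 = 0.00161

0.00161


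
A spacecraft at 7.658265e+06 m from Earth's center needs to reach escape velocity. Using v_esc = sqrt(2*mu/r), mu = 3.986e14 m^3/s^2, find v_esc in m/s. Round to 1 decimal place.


Step 1: 2*mu/r = 2 * 3.986e14 / 7.658265e+06 = 104096685.0847
Step 2: v_esc = sqrt(104096685.0847) = 10202.8 m/s

10202.8


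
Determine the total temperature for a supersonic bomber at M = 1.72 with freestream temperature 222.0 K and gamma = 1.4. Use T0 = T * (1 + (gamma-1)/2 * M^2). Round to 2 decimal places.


Step 1: (gamma-1)/2 = 0.2
Step 2: M^2 = 2.9584
Step 3: 1 + 0.2 * 2.9584 = 1.59168
Step 4: T0 = 222.0 * 1.59168 = 353.35 K

353.35


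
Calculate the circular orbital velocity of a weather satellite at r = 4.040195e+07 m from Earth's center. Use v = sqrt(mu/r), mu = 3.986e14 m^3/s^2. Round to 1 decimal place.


Step 1: mu / r = 3.986e14 / 4.040195e+07 = 9865860.435
Step 2: v = sqrt(9865860.435) = 3141.0 m/s

3141.0


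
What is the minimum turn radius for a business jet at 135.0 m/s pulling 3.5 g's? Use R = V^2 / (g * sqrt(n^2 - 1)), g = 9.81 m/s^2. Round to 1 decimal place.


Step 1: V^2 = 135.0^2 = 18225.0
Step 2: n^2 - 1 = 3.5^2 - 1 = 11.25
Step 3: sqrt(11.25) = 3.354102
Step 4: R = 18225.0 / (9.81 * 3.354102) = 553.9 m

553.9


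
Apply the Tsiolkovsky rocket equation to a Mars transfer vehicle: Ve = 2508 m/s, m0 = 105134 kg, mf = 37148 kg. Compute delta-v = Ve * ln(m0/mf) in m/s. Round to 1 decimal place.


Step 1: Mass ratio m0/mf = 105134 / 37148 = 2.830139
Step 2: ln(2.830139) = 1.040326
Step 3: delta-v = 2508 * 1.040326 = 2609.1 m/s

2609.1


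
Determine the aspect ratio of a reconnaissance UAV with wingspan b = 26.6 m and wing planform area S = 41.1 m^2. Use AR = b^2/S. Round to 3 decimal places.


Step 1: b^2 = 26.6^2 = 707.56
Step 2: AR = 707.56 / 41.1 = 17.216

17.216


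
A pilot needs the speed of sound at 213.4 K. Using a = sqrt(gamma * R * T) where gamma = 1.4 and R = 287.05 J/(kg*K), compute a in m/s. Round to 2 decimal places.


Step 1: gamma * R * T = 1.4 * 287.05 * 213.4 = 85759.058
Step 2: a = sqrt(85759.058) = 292.85 m/s

292.85


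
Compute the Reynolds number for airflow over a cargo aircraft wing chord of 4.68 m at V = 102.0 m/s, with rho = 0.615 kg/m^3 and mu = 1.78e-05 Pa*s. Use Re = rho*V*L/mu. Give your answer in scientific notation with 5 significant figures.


Step 1: Numerator = rho * V * L = 0.615 * 102.0 * 4.68 = 293.5764
Step 2: Re = 293.5764 / 1.78e-05
Step 3: Re = 1.6493e+07

1.6493e+07


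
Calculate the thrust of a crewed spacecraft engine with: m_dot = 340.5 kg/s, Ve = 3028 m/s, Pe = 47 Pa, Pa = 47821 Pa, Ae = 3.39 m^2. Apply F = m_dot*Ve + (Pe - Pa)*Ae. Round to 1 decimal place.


Step 1: Momentum thrust = m_dot * Ve = 340.5 * 3028 = 1031034.0 N
Step 2: Pressure thrust = (Pe - Pa) * Ae = (47 - 47821) * 3.39 = -161953.86 N
Step 3: Total thrust F = 1031034.0 + -161953.86 = 869080.1 N

869080.1


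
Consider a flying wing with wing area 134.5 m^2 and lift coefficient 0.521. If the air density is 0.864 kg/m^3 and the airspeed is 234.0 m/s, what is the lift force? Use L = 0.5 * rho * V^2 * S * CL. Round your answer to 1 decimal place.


Step 1: Calculate dynamic pressure q = 0.5 * 0.864 * 234.0^2 = 0.5 * 0.864 * 54756.0 = 23654.592 Pa
Step 2: Multiply by wing area and lift coefficient: L = 23654.592 * 134.5 * 0.521
Step 3: L = 3181542.624 * 0.521 = 1657583.7 N

1657583.7


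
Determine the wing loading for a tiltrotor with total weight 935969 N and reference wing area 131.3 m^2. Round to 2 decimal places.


Step 1: Wing loading = W / S = 935969 / 131.3
Step 2: Wing loading = 7128.48 N/m^2

7128.48


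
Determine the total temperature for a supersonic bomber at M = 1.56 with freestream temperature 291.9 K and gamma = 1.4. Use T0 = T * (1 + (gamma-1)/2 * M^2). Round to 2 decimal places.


Step 1: (gamma-1)/2 = 0.2
Step 2: M^2 = 2.4336
Step 3: 1 + 0.2 * 2.4336 = 1.48672
Step 4: T0 = 291.9 * 1.48672 = 433.97 K

433.97


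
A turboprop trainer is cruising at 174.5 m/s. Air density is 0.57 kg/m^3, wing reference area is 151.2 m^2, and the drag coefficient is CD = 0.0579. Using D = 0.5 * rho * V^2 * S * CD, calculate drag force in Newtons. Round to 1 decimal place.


Step 1: Dynamic pressure q = 0.5 * 0.57 * 174.5^2 = 8678.3212 Pa
Step 2: Drag D = q * S * CD = 8678.3212 * 151.2 * 0.0579
Step 3: D = 75974.2 N

75974.2


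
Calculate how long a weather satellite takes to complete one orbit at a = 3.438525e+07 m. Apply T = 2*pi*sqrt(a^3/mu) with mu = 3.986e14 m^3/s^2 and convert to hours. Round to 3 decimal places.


Step 1: a^3 / mu = 4.065524e+22 / 3.986e14 = 1.019951e+08
Step 2: sqrt(1.019951e+08) = 10099.2618 s
Step 3: T = 2*pi * 10099.2618 = 63455.53 s
Step 4: T in hours = 63455.53 / 3600 = 17.627 hours

17.627


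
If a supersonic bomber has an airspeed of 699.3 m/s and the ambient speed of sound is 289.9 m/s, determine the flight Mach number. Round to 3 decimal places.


Step 1: M = V / a = 699.3 / 289.9
Step 2: M = 2.412

2.412


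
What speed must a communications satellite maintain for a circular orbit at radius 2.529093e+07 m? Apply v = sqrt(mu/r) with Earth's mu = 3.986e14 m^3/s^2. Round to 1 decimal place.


Step 1: mu / r = 3.986e14 / 2.529093e+07 = 15760590.8521
Step 2: v = sqrt(15760590.8521) = 3970.0 m/s

3970.0


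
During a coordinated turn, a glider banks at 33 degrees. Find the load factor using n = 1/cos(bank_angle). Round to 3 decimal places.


Step 1: Convert 33 degrees to radians = 0.575959
Step 2: cos(33 deg) = 0.838671
Step 3: n = 1 / 0.838671 = 1.192

1.192


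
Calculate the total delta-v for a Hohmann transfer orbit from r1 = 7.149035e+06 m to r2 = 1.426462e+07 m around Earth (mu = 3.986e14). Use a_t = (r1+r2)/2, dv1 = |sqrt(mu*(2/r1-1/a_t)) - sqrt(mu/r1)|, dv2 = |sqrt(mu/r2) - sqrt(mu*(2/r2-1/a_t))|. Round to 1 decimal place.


Step 1: Transfer semi-major axis a_t = (7.149035e+06 + 1.426462e+07) / 2 = 1.070683e+07 m
Step 2: v1 (circular at r1) = sqrt(mu/r1) = 7466.98 m/s
Step 3: v_t1 = sqrt(mu*(2/r1 - 1/a_t)) = 8618.76 m/s
Step 4: dv1 = |8618.76 - 7466.98| = 1151.78 m/s
Step 5: v2 (circular at r2) = 5286.14 m/s, v_t2 = 4319.48 m/s
Step 6: dv2 = |5286.14 - 4319.48| = 966.65 m/s
Step 7: Total delta-v = 1151.78 + 966.65 = 2118.4 m/s

2118.4


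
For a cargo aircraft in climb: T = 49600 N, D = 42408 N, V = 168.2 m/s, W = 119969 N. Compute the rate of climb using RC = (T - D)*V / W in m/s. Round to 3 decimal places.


Step 1: Excess thrust = T - D = 49600 - 42408 = 7192 N
Step 2: Excess power = 7192 * 168.2 = 1209694.4 W
Step 3: RC = 1209694.4 / 119969 = 10.083 m/s

10.083


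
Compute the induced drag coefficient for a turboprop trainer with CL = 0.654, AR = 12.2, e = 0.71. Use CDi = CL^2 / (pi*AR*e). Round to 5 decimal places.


Step 1: CL^2 = 0.654^2 = 0.427716
Step 2: pi * AR * e = 3.14159 * 12.2 * 0.71 = 27.212476
Step 3: CDi = 0.427716 / 27.212476 = 0.01572

0.01572


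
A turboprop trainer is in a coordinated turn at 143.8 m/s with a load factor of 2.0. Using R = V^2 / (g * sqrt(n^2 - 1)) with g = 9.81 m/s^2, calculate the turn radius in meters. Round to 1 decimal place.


Step 1: V^2 = 143.8^2 = 20678.44
Step 2: n^2 - 1 = 2.0^2 - 1 = 3.0
Step 3: sqrt(3.0) = 1.732051
Step 4: R = 20678.44 / (9.81 * 1.732051) = 1217.0 m

1217.0


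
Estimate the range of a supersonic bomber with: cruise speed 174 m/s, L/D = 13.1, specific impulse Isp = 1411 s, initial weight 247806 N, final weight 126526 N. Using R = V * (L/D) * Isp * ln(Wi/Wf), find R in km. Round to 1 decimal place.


Step 1: Coefficient = V * (L/D) * Isp = 174 * 13.1 * 1411 = 3216233.4 m
Step 2: Wi/Wf = 247806 / 126526 = 1.958538
Step 3: ln(1.958538) = 0.672198
Step 4: R = 3216233.4 * 0.672198 = 2161946.8 m = 2161.9 km

2161.9


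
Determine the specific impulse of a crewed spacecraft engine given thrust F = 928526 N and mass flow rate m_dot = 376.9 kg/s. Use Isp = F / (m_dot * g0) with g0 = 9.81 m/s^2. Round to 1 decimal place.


Step 1: m_dot * g0 = 376.9 * 9.81 = 3697.39
Step 2: Isp = 928526 / 3697.39 = 251.1 s

251.1


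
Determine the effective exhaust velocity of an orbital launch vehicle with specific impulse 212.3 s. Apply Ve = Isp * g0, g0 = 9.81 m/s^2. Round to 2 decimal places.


Step 1: Ve = Isp * g0 = 212.3 * 9.81
Step 2: Ve = 2082.66 m/s

2082.66


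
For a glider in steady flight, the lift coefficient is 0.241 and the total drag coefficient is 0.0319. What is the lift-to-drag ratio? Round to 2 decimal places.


Step 1: L/D = CL / CD = 0.241 / 0.0319
Step 2: L/D = 7.55

7.55


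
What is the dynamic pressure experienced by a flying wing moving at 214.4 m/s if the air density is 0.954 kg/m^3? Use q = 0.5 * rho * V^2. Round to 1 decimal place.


Step 1: V^2 = 214.4^2 = 45967.36
Step 2: q = 0.5 * 0.954 * 45967.36
Step 3: q = 21926.4 Pa

21926.4


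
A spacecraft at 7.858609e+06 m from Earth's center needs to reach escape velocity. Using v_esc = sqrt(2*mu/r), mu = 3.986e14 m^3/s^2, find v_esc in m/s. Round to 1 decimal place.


Step 1: 2*mu/r = 2 * 3.986e14 / 7.858609e+06 = 101442888.9387
Step 2: v_esc = sqrt(101442888.9387) = 10071.9 m/s

10071.9


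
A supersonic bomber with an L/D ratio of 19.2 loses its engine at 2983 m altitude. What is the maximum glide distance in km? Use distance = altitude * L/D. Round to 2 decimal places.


Step 1: Glide distance = altitude * L/D = 2983 * 19.2 = 57273.6 m
Step 2: Convert to km: 57273.6 / 1000 = 57.27 km

57.27


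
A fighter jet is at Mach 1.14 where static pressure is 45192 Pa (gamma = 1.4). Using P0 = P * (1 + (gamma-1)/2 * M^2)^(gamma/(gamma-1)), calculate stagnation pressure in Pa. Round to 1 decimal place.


Step 1: (gamma-1)/2 * M^2 = 0.2 * 1.2996 = 0.25992
Step 2: 1 + 0.25992 = 1.25992
Step 3: Exponent gamma/(gamma-1) = 3.5
Step 4: P0 = 45192 * 1.25992^3.5 = 101452.3 Pa

101452.3


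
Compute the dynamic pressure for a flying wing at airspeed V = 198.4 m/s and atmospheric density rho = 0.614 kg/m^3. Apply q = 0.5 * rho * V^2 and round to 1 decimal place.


Step 1: V^2 = 198.4^2 = 39362.56
Step 2: q = 0.5 * 0.614 * 39362.56
Step 3: q = 12084.3 Pa

12084.3


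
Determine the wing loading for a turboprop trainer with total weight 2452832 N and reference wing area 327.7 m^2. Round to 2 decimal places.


Step 1: Wing loading = W / S = 2452832 / 327.7
Step 2: Wing loading = 7484.99 N/m^2

7484.99


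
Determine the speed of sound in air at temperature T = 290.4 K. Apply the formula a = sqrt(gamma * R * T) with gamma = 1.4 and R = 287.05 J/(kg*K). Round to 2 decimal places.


Step 1: gamma * R * T = 1.4 * 287.05 * 290.4 = 116703.048
Step 2: a = sqrt(116703.048) = 341.62 m/s

341.62


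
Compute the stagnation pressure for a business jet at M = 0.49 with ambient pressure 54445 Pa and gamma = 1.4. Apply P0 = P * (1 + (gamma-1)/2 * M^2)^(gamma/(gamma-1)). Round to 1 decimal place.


Step 1: (gamma-1)/2 * M^2 = 0.2 * 0.2401 = 0.04802
Step 2: 1 + 0.04802 = 1.04802
Step 3: Exponent gamma/(gamma-1) = 3.5
Step 4: P0 = 54445 * 1.04802^3.5 = 64158.1 Pa

64158.1


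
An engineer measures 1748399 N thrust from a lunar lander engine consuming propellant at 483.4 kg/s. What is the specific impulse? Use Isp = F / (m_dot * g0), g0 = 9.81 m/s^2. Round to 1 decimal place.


Step 1: m_dot * g0 = 483.4 * 9.81 = 4742.15
Step 2: Isp = 1748399 / 4742.15 = 368.7 s

368.7


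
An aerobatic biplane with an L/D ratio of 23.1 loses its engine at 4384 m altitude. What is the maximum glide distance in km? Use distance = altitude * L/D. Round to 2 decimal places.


Step 1: Glide distance = altitude * L/D = 4384 * 23.1 = 101270.4 m
Step 2: Convert to km: 101270.4 / 1000 = 101.27 km

101.27


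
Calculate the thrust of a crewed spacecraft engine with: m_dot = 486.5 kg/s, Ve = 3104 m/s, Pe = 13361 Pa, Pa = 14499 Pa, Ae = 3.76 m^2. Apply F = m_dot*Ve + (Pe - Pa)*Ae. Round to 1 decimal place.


Step 1: Momentum thrust = m_dot * Ve = 486.5 * 3104 = 1510096.0 N
Step 2: Pressure thrust = (Pe - Pa) * Ae = (13361 - 14499) * 3.76 = -4278.88 N
Step 3: Total thrust F = 1510096.0 + -4278.88 = 1505817.1 N

1505817.1


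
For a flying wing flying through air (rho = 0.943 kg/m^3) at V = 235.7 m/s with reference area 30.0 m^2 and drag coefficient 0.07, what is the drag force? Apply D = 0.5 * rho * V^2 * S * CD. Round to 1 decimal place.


Step 1: Dynamic pressure q = 0.5 * 0.943 * 235.7^2 = 26193.942 Pa
Step 2: Drag D = q * S * CD = 26193.942 * 30.0 * 0.07
Step 3: D = 55007.3 N

55007.3


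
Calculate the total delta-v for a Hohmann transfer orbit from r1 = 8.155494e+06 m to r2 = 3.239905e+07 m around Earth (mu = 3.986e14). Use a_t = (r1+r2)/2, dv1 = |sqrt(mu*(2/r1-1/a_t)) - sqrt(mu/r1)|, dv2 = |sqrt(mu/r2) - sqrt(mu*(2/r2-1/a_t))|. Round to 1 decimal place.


Step 1: Transfer semi-major axis a_t = (8.155494e+06 + 3.239905e+07) / 2 = 2.027727e+07 m
Step 2: v1 (circular at r1) = sqrt(mu/r1) = 6991.07 m/s
Step 3: v_t1 = sqrt(mu*(2/r1 - 1/a_t)) = 8837.0 m/s
Step 4: dv1 = |8837.0 - 6991.07| = 1845.93 m/s
Step 5: v2 (circular at r2) = 3507.54 m/s, v_t2 = 2224.45 m/s
Step 6: dv2 = |3507.54 - 2224.45| = 1283.09 m/s
Step 7: Total delta-v = 1845.93 + 1283.09 = 3129.0 m/s

3129.0


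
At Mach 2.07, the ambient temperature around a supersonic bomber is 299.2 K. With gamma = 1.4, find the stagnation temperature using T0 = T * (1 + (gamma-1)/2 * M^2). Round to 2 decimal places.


Step 1: (gamma-1)/2 = 0.2
Step 2: M^2 = 4.2849
Step 3: 1 + 0.2 * 4.2849 = 1.85698
Step 4: T0 = 299.2 * 1.85698 = 555.61 K

555.61


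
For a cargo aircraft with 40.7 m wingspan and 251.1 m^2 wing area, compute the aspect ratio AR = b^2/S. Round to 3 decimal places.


Step 1: b^2 = 40.7^2 = 1656.49
Step 2: AR = 1656.49 / 251.1 = 6.597

6.597


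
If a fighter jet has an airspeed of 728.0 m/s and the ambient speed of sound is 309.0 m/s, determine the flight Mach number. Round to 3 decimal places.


Step 1: M = V / a = 728.0 / 309.0
Step 2: M = 2.356

2.356


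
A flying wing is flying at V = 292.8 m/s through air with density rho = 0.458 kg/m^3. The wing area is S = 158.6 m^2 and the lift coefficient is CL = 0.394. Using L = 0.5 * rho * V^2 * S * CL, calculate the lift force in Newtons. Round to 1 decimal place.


Step 1: Calculate dynamic pressure q = 0.5 * 0.458 * 292.8^2 = 0.5 * 0.458 * 85731.84 = 19632.5914 Pa
Step 2: Multiply by wing area and lift coefficient: L = 19632.5914 * 158.6 * 0.394
Step 3: L = 3113728.9897 * 0.394 = 1226809.2 N

1226809.2


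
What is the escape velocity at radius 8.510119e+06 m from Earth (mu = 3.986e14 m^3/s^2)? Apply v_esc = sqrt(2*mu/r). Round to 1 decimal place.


Step 1: 2*mu/r = 2 * 3.986e14 / 8.510119e+06 = 93676715.919
Step 2: v_esc = sqrt(93676715.919) = 9678.7 m/s

9678.7


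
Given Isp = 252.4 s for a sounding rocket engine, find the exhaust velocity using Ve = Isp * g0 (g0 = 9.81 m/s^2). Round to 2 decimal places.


Step 1: Ve = Isp * g0 = 252.4 * 9.81
Step 2: Ve = 2476.04 m/s

2476.04


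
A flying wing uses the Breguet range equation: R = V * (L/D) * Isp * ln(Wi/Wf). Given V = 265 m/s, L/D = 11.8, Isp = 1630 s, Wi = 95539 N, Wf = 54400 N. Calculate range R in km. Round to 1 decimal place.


Step 1: Coefficient = V * (L/D) * Isp = 265 * 11.8 * 1630 = 5097010.0 m
Step 2: Wi/Wf = 95539 / 54400 = 1.756232
Step 3: ln(1.756232) = 0.56317
Step 4: R = 5097010.0 * 0.56317 = 2870485.1 m = 2870.5 km

2870.5


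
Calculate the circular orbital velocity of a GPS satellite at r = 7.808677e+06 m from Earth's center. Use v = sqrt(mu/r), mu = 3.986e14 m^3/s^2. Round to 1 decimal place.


Step 1: mu / r = 3.986e14 / 7.808677e+06 = 51045778.9457
Step 2: v = sqrt(51045778.9457) = 7144.6 m/s

7144.6


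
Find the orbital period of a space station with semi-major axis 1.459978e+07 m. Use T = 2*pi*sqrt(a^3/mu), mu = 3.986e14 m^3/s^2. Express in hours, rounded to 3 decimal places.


Step 1: a^3 / mu = 3.111995e+21 / 3.986e14 = 7.807314e+06
Step 2: sqrt(7.807314e+06) = 2794.1571 s
Step 3: T = 2*pi * 2794.1571 = 17556.21 s
Step 4: T in hours = 17556.21 / 3600 = 4.877 hours

4.877


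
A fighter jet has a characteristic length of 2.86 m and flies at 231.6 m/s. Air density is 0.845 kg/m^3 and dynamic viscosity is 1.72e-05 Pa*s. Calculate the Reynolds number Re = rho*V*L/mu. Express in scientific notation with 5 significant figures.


Step 1: Numerator = rho * V * L = 0.845 * 231.6 * 2.86 = 559.70772
Step 2: Re = 559.70772 / 1.72e-05
Step 3: Re = 3.2541e+07

3.2541e+07


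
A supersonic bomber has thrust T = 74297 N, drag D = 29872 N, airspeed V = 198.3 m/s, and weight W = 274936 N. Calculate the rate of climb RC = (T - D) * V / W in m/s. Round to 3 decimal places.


Step 1: Excess thrust = T - D = 74297 - 29872 = 44425 N
Step 2: Excess power = 44425 * 198.3 = 8809477.5 W
Step 3: RC = 8809477.5 / 274936 = 32.042 m/s

32.042


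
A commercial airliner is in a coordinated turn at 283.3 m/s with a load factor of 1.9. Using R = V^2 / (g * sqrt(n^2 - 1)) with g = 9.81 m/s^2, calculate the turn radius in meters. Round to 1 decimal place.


Step 1: V^2 = 283.3^2 = 80258.89
Step 2: n^2 - 1 = 1.9^2 - 1 = 2.61
Step 3: sqrt(2.61) = 1.615549
Step 4: R = 80258.89 / (9.81 * 1.615549) = 5064.1 m

5064.1


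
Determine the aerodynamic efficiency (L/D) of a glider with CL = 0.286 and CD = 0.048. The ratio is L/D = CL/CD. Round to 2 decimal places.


Step 1: L/D = CL / CD = 0.286 / 0.048
Step 2: L/D = 5.96

5.96


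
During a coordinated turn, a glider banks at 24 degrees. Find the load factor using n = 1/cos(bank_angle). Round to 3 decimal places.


Step 1: Convert 24 degrees to radians = 0.418879
Step 2: cos(24 deg) = 0.913545
Step 3: n = 1 / 0.913545 = 1.095

1.095


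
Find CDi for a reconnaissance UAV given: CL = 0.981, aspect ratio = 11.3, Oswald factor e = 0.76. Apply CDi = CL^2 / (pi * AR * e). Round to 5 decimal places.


Step 1: CL^2 = 0.981^2 = 0.962361
Step 2: pi * AR * e = 3.14159 * 11.3 * 0.76 = 26.979998
Step 3: CDi = 0.962361 / 26.979998 = 0.03567

0.03567


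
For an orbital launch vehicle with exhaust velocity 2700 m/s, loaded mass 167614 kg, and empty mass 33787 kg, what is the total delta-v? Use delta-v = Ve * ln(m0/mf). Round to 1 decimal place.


Step 1: Mass ratio m0/mf = 167614 / 33787 = 4.960902
Step 2: ln(4.960902) = 1.601588
Step 3: delta-v = 2700 * 1.601588 = 4324.3 m/s

4324.3


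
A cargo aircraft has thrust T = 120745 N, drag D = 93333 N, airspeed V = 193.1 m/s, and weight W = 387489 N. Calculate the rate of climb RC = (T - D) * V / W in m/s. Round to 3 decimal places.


Step 1: Excess thrust = T - D = 120745 - 93333 = 27412 N
Step 2: Excess power = 27412 * 193.1 = 5293257.2 W
Step 3: RC = 5293257.2 / 387489 = 13.660 m/s

13.660


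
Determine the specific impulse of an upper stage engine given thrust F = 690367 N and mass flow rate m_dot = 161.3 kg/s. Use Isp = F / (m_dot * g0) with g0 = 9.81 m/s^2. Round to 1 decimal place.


Step 1: m_dot * g0 = 161.3 * 9.81 = 1582.35
Step 2: Isp = 690367 / 1582.35 = 436.3 s

436.3


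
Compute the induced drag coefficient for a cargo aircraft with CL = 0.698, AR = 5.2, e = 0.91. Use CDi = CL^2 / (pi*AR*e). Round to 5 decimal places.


Step 1: CL^2 = 0.698^2 = 0.487204
Step 2: pi * AR * e = 3.14159 * 5.2 * 0.91 = 14.866016
Step 3: CDi = 0.487204 / 14.866016 = 0.03277

0.03277


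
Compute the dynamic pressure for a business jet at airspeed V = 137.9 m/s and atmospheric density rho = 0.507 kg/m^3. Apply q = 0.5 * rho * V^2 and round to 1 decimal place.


Step 1: V^2 = 137.9^2 = 19016.41
Step 2: q = 0.5 * 0.507 * 19016.41
Step 3: q = 4820.7 Pa

4820.7


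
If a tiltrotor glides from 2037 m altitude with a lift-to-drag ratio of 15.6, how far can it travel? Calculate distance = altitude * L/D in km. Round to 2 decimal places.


Step 1: Glide distance = altitude * L/D = 2037 * 15.6 = 31777.2 m
Step 2: Convert to km: 31777.2 / 1000 = 31.78 km

31.78


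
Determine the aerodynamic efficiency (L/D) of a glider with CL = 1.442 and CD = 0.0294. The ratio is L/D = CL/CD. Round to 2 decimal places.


Step 1: L/D = CL / CD = 1.442 / 0.0294
Step 2: L/D = 49.05

49.05


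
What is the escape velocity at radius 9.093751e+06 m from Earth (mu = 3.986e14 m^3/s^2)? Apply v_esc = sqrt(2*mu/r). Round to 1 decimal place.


Step 1: 2*mu/r = 2 * 3.986e14 / 9.093751e+06 = 87664595.1709
Step 2: v_esc = sqrt(87664595.1709) = 9362.9 m/s

9362.9


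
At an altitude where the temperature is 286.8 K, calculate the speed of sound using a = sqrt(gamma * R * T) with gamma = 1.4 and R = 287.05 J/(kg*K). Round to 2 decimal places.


Step 1: gamma * R * T = 1.4 * 287.05 * 286.8 = 115256.316
Step 2: a = sqrt(115256.316) = 339.49 m/s

339.49


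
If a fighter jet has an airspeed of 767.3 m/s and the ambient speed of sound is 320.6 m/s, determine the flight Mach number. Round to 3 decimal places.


Step 1: M = V / a = 767.3 / 320.6
Step 2: M = 2.393

2.393


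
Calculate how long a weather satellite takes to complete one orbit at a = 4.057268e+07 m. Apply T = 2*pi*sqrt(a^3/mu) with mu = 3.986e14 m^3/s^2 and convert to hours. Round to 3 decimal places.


Step 1: a^3 / mu = 6.678841e+22 / 3.986e14 = 1.675575e+08
Step 2: sqrt(1.675575e+08) = 12944.3992 s
Step 3: T = 2*pi * 12944.3992 = 81332.06 s
Step 4: T in hours = 81332.06 / 3600 = 22.592 hours

22.592


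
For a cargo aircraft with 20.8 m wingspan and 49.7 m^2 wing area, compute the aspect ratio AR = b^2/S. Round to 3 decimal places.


Step 1: b^2 = 20.8^2 = 432.64
Step 2: AR = 432.64 / 49.7 = 8.705

8.705


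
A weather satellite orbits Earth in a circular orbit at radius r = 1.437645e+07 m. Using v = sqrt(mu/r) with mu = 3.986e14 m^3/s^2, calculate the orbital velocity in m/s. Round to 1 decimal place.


Step 1: mu / r = 3.986e14 / 1.437645e+07 = 27725898.9528
Step 2: v = sqrt(27725898.9528) = 5265.5 m/s

5265.5


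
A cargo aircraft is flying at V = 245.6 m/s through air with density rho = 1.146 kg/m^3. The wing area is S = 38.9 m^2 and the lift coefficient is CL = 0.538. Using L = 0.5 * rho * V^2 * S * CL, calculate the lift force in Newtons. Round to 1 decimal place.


Step 1: Calculate dynamic pressure q = 0.5 * 1.146 * 245.6^2 = 0.5 * 1.146 * 60319.36 = 34562.9933 Pa
Step 2: Multiply by wing area and lift coefficient: L = 34562.9933 * 38.9 * 0.538
Step 3: L = 1344500.4386 * 0.538 = 723341.2 N

723341.2


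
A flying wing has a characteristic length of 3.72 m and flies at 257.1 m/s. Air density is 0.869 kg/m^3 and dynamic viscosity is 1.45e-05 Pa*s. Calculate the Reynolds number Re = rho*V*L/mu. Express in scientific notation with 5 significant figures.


Step 1: Numerator = rho * V * L = 0.869 * 257.1 * 3.72 = 831.122028
Step 2: Re = 831.122028 / 1.45e-05
Step 3: Re = 5.7319e+07

5.7319e+07


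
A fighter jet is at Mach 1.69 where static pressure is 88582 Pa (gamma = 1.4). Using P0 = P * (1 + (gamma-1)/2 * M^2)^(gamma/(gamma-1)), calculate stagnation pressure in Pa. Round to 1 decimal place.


Step 1: (gamma-1)/2 * M^2 = 0.2 * 2.8561 = 0.57122
Step 2: 1 + 0.57122 = 1.57122
Step 3: Exponent gamma/(gamma-1) = 3.5
Step 4: P0 = 88582 * 1.57122^3.5 = 430700.1 Pa

430700.1


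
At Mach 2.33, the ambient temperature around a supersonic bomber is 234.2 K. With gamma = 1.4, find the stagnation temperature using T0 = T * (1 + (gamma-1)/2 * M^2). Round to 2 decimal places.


Step 1: (gamma-1)/2 = 0.2
Step 2: M^2 = 5.4289
Step 3: 1 + 0.2 * 5.4289 = 2.08578
Step 4: T0 = 234.2 * 2.08578 = 488.49 K

488.49


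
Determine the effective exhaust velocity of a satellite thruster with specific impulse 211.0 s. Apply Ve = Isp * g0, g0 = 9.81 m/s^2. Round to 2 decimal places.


Step 1: Ve = Isp * g0 = 211.0 * 9.81
Step 2: Ve = 2069.91 m/s

2069.91


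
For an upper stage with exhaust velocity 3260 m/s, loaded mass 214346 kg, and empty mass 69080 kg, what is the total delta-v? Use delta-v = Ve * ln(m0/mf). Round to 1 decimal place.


Step 1: Mass ratio m0/mf = 214346 / 69080 = 3.102866
Step 2: ln(3.102866) = 1.132326
Step 3: delta-v = 3260 * 1.132326 = 3691.4 m/s

3691.4


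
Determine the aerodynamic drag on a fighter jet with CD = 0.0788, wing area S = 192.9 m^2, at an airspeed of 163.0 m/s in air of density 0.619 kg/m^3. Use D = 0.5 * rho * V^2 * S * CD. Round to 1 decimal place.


Step 1: Dynamic pressure q = 0.5 * 0.619 * 163.0^2 = 8223.1055 Pa
Step 2: Drag D = q * S * CD = 8223.1055 * 192.9 * 0.0788
Step 3: D = 124995.5 N

124995.5


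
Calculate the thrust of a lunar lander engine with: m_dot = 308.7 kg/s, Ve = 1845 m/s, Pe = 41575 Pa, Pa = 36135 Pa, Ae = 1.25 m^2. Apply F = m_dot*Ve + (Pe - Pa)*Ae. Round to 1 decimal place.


Step 1: Momentum thrust = m_dot * Ve = 308.7 * 1845 = 569551.5 N
Step 2: Pressure thrust = (Pe - Pa) * Ae = (41575 - 36135) * 1.25 = 6800.00 N
Step 3: Total thrust F = 569551.5 + 6800.00 = 576351.5 N

576351.5


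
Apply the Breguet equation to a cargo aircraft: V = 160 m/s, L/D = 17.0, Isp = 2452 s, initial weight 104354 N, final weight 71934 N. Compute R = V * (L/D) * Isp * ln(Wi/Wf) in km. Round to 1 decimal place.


Step 1: Coefficient = V * (L/D) * Isp = 160 * 17.0 * 2452 = 6669440.0 m
Step 2: Wi/Wf = 104354 / 71934 = 1.450691
Step 3: ln(1.450691) = 0.37204
Step 4: R = 6669440.0 * 0.37204 = 2481298.0 m = 2481.3 km

2481.3


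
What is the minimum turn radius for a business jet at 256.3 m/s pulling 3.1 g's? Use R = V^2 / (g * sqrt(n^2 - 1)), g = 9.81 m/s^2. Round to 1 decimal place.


Step 1: V^2 = 256.3^2 = 65689.69
Step 2: n^2 - 1 = 3.1^2 - 1 = 8.61
Step 3: sqrt(8.61) = 2.93428
Step 4: R = 65689.69 / (9.81 * 2.93428) = 2282.1 m

2282.1


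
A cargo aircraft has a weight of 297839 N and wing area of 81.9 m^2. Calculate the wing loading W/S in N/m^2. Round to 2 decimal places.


Step 1: Wing loading = W / S = 297839 / 81.9
Step 2: Wing loading = 3636.62 N/m^2

3636.62


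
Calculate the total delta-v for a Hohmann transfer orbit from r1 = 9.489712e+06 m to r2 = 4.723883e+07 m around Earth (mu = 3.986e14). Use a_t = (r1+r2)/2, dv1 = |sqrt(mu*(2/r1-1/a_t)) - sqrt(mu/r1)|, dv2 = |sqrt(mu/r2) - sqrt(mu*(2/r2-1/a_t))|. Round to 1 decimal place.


Step 1: Transfer semi-major axis a_t = (9.489712e+06 + 4.723883e+07) / 2 = 2.836427e+07 m
Step 2: v1 (circular at r1) = sqrt(mu/r1) = 6481.0 m/s
Step 3: v_t1 = sqrt(mu*(2/r1 - 1/a_t)) = 8363.84 m/s
Step 4: dv1 = |8363.84 - 6481.0| = 1882.84 m/s
Step 5: v2 (circular at r2) = 2904.82 m/s, v_t2 = 1680.2 m/s
Step 6: dv2 = |2904.82 - 1680.2| = 1224.62 m/s
Step 7: Total delta-v = 1882.84 + 1224.62 = 3107.5 m/s

3107.5


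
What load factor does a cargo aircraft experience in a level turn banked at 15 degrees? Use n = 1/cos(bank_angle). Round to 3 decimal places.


Step 1: Convert 15 degrees to radians = 0.261799
Step 2: cos(15 deg) = 0.965926
Step 3: n = 1 / 0.965926 = 1.035

1.035


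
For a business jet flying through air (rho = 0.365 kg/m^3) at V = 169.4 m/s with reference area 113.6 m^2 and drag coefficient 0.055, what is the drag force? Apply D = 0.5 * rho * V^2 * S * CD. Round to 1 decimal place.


Step 1: Dynamic pressure q = 0.5 * 0.365 * 169.4^2 = 5237.0857 Pa
Step 2: Drag D = q * S * CD = 5237.0857 * 113.6 * 0.055
Step 3: D = 32721.3 N

32721.3


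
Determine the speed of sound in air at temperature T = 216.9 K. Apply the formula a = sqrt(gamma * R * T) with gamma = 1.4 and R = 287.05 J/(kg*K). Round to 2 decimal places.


Step 1: gamma * R * T = 1.4 * 287.05 * 216.9 = 87165.603
Step 2: a = sqrt(87165.603) = 295.24 m/s

295.24


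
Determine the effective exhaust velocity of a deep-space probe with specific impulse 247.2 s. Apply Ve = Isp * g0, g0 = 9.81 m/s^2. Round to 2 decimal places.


Step 1: Ve = Isp * g0 = 247.2 * 9.81
Step 2: Ve = 2425.03 m/s

2425.03


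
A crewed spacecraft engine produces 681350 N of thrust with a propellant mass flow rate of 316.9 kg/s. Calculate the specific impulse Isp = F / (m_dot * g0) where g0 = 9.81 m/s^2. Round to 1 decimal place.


Step 1: m_dot * g0 = 316.9 * 9.81 = 3108.79
Step 2: Isp = 681350 / 3108.79 = 219.2 s

219.2


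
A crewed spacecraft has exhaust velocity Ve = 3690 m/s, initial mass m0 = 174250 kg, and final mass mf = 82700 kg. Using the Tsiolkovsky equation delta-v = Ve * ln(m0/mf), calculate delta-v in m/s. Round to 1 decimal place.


Step 1: Mass ratio m0/mf = 174250 / 82700 = 2.107013
Step 2: ln(2.107013) = 0.745271
Step 3: delta-v = 3690 * 0.745271 = 2750.1 m/s

2750.1


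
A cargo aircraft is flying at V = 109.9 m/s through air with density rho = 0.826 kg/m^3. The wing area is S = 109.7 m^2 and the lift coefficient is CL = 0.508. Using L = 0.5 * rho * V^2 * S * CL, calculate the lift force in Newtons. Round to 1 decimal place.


Step 1: Calculate dynamic pressure q = 0.5 * 0.826 * 109.9^2 = 0.5 * 0.826 * 12078.01 = 4988.2181 Pa
Step 2: Multiply by wing area and lift coefficient: L = 4988.2181 * 109.7 * 0.508
Step 3: L = 547207.5289 * 0.508 = 277981.4 N

277981.4


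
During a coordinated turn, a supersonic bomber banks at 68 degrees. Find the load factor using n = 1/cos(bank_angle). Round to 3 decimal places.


Step 1: Convert 68 degrees to radians = 1.186824
Step 2: cos(68 deg) = 0.374607
Step 3: n = 1 / 0.374607 = 2.669

2.669


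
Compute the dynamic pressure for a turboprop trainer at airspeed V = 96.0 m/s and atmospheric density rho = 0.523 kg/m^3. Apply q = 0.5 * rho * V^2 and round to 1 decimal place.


Step 1: V^2 = 96.0^2 = 9216.0
Step 2: q = 0.5 * 0.523 * 9216.0
Step 3: q = 2410.0 Pa

2410.0


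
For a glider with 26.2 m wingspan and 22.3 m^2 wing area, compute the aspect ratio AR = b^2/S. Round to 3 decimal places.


Step 1: b^2 = 26.2^2 = 686.44
Step 2: AR = 686.44 / 22.3 = 30.782

30.782


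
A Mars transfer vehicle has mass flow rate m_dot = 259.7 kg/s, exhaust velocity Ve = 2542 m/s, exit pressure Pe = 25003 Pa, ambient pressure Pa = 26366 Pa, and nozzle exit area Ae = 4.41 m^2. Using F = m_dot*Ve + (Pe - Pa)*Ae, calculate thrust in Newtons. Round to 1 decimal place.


Step 1: Momentum thrust = m_dot * Ve = 259.7 * 2542 = 660157.4 N
Step 2: Pressure thrust = (Pe - Pa) * Ae = (25003 - 26366) * 4.41 = -6010.83 N
Step 3: Total thrust F = 660157.4 + -6010.83 = 654146.6 N

654146.6


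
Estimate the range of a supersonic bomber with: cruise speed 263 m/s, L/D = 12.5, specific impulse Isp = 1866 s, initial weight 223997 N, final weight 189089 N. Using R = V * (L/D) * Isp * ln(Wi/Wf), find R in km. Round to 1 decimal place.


Step 1: Coefficient = V * (L/D) * Isp = 263 * 12.5 * 1866 = 6134475.0 m
Step 2: Wi/Wf = 223997 / 189089 = 1.184611
Step 3: ln(1.184611) = 0.169415
Step 4: R = 6134475.0 * 0.169415 = 1039271.2 m = 1039.3 km

1039.3


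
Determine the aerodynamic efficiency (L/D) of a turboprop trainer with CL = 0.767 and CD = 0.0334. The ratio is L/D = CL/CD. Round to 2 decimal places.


Step 1: L/D = CL / CD = 0.767 / 0.0334
Step 2: L/D = 22.96

22.96


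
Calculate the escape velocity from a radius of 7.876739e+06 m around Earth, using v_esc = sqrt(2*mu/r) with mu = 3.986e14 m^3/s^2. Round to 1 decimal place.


Step 1: 2*mu/r = 2 * 3.986e14 / 7.876739e+06 = 101209396.4266
Step 2: v_esc = sqrt(101209396.4266) = 10060.3 m/s

10060.3


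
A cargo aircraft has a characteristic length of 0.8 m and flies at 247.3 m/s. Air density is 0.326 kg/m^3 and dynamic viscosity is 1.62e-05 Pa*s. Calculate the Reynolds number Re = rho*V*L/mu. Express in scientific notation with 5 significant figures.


Step 1: Numerator = rho * V * L = 0.326 * 247.3 * 0.8 = 64.49584
Step 2: Re = 64.49584 / 1.62e-05
Step 3: Re = 3.9812e+06

3.9812e+06


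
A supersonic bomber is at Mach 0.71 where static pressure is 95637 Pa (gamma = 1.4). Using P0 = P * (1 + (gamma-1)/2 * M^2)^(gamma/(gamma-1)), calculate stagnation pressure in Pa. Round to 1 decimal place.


Step 1: (gamma-1)/2 * M^2 = 0.2 * 0.5041 = 0.10082
Step 2: 1 + 0.10082 = 1.10082
Step 3: Exponent gamma/(gamma-1) = 3.5
Step 4: P0 = 95637 * 1.10082^3.5 = 133854.5 Pa

133854.5


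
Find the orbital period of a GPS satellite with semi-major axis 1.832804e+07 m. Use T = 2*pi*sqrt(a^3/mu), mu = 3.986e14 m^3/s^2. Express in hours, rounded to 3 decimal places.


Step 1: a^3 / mu = 6.156701e+21 / 3.986e14 = 1.544581e+07
Step 2: sqrt(1.544581e+07) = 3930.1162 s
Step 3: T = 2*pi * 3930.1162 = 24693.65 s
Step 4: T in hours = 24693.65 / 3600 = 6.859 hours

6.859


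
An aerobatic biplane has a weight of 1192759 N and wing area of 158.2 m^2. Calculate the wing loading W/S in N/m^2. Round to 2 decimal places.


Step 1: Wing loading = W / S = 1192759 / 158.2
Step 2: Wing loading = 7539.56 N/m^2

7539.56


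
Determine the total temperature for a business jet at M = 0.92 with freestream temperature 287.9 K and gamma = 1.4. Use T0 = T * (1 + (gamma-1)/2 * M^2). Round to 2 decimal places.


Step 1: (gamma-1)/2 = 0.2
Step 2: M^2 = 0.8464
Step 3: 1 + 0.2 * 0.8464 = 1.16928
Step 4: T0 = 287.9 * 1.16928 = 336.64 K

336.64


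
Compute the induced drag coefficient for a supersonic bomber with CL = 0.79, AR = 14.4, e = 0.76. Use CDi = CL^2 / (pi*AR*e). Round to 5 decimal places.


Step 1: CL^2 = 0.79^2 = 0.6241
Step 2: pi * AR * e = 3.14159 * 14.4 * 0.76 = 34.38159
Step 3: CDi = 0.6241 / 34.38159 = 0.01815

0.01815


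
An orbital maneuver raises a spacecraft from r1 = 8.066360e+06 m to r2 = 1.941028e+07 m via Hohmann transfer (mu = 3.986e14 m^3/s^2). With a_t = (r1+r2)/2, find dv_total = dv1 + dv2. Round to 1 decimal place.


Step 1: Transfer semi-major axis a_t = (8.066360e+06 + 1.941028e+07) / 2 = 1.373832e+07 m
Step 2: v1 (circular at r1) = sqrt(mu/r1) = 7029.59 m/s
Step 3: v_t1 = sqrt(mu*(2/r1 - 1/a_t)) = 8355.62 m/s
Step 4: dv1 = |8355.62 - 7029.59| = 1326.04 m/s
Step 5: v2 (circular at r2) = 4531.61 m/s, v_t2 = 3472.36 m/s
Step 6: dv2 = |4531.61 - 3472.36| = 1059.25 m/s
Step 7: Total delta-v = 1326.04 + 1059.25 = 2385.3 m/s

2385.3


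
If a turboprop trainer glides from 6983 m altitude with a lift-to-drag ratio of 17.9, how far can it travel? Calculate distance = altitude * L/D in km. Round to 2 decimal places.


Step 1: Glide distance = altitude * L/D = 6983 * 17.9 = 124995.7 m
Step 2: Convert to km: 124995.7 / 1000 = 125.00 km

125.00


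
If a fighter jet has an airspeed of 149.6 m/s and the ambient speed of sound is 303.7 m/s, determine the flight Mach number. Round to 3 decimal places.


Step 1: M = V / a = 149.6 / 303.7
Step 2: M = 0.493

0.493
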